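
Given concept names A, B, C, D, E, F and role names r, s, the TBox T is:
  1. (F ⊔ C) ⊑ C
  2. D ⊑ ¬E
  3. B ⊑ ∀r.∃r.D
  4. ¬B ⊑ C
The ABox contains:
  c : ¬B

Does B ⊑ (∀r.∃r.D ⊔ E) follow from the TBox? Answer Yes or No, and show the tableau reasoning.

Yes

1. B ⊑ (∀r.∃r.D ⊔ E)  ⇔  (B ⊓ (∃r.∀r.¬D ⊓ ¬E)) unsat w.r.t. T
   all branches close; clash {D, ¬D} at an ∃-successor
2. Hence B ⊑ (∀r.∃r.D ⊔ E): entailed.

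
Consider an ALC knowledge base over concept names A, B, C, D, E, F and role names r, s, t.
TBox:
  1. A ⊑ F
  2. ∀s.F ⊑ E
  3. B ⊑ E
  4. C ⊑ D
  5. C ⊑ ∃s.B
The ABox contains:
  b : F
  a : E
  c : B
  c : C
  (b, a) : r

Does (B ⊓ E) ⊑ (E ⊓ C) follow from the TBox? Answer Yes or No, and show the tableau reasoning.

No

1. (B ⊓ E) ⊑ (E ⊓ C)  ⇔  ((B ⊓ E) ⊓ (¬E ⊔ ¬C)) unsat w.r.t. T
   open: L(x₀) ⊇ {B, E, ¬A, ¬C}
2. Hence (B ⊓ E) ⊑ (E ⊓ C): not entailed.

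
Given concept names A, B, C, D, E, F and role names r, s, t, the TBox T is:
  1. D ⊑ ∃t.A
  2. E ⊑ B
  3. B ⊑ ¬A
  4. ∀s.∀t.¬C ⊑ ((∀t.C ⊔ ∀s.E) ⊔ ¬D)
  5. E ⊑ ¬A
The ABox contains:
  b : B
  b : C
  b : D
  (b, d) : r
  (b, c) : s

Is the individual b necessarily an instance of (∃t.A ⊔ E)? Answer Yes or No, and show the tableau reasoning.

Yes

1. b : (∃t.A ⊔ E)?  L(b) = {B, C, D} ∪ {(∀t.¬A ⊓ ¬E)}
   clash {D, ¬D} at b — b ∈ (∃t.A ⊔ E)
2. Hence b : (∃t.A ⊔ E): entailed.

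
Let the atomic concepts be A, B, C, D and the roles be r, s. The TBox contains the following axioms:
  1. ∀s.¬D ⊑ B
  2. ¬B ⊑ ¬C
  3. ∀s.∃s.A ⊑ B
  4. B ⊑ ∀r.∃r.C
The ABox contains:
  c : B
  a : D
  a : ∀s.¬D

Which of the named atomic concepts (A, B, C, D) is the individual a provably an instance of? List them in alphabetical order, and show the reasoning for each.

1. a : A?  L(a) = {D, ∀s.¬D} ∪ {¬A}
   apply at a: ∀s.¬D⊑B
   open: L(a) ⊇ {B, D, ¬A, ∀r.∃r.C, ∀s.¬D} — a ∉ A possible
2. a : B?  L(a) = {D, ∀s.¬D} ∪ {¬B}
   clash {B, ¬B} at a — a ∈ B
3. a : C?  L(a) = {D, ∀s.¬D} ∪ {¬C}
   apply at a: ∀s.¬D⊑B
   open: L(a) ⊇ {B, D, ¬C, ∀r.∃r.C, ∀s.¬D} — a ∉ C possible
4. a : D?  L(a) = {D, ∀s.¬D} ∪ {¬D}
   clash {D, ¬D} at a — a ∈ D
5. Entailed for a: {B, D}

{B, D}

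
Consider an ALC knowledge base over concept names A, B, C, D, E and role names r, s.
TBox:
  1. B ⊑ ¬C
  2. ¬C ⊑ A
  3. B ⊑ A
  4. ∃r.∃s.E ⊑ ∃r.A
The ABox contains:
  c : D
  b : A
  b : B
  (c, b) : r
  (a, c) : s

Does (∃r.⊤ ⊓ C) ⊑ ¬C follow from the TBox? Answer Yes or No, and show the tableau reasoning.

No

1. (∃r.⊤ ⊓ C) ⊑ ¬C  ⇔  ((∃r.⊤ ⊓ C) ⊓ C) unsat w.r.t. T
   open: L(x₀) ⊇ {C, ¬B, ∀r.∀s.¬E, ∃r.⊤} (+ ∃-successors)
2. Hence (∃r.⊤ ⊓ C) ⊑ ¬C: not entailed.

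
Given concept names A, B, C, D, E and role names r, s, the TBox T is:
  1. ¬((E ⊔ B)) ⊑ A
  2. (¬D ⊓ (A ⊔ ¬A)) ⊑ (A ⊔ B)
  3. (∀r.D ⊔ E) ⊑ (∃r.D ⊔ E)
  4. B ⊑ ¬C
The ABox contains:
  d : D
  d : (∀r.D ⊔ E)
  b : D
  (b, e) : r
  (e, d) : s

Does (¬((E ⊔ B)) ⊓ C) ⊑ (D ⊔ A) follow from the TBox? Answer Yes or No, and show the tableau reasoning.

1. (¬((E ⊔ B)) ⊓ C) ⊑ (D ⊔ A)  ⇔  (((¬E ⊓ ¬B) ⊓ C) ⊓ (¬D ⊓ ¬A)) unsat w.r.t. T
   all branches close; clash {A, ¬A} at x₀
2. Hence (¬((E ⊔ B)) ⊓ C) ⊑ (D ⊔ A): entailed.

Yes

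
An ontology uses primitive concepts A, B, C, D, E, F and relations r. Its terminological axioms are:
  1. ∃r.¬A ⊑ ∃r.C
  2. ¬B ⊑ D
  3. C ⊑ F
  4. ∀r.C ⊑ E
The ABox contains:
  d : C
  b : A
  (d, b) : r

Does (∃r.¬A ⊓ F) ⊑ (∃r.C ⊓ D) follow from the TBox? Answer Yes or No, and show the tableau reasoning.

1. (∃r.¬A ⊓ F) ⊑ (∃r.C ⊓ D)  ⇔  ((∃r.¬A ⊓ F) ⊓ (∀r.¬C ⊔ ¬D)) unsat w.r.t. T
   apply at x₀: ∃r.¬A⊑∃r.C
   open: L(x₀) ⊇ {B, F, ¬D, ∃r.C, ∃r.¬A, …} (+ ∃-successors)
2. Hence (∃r.¬A ⊓ F) ⊑ (∃r.C ⊓ D): not entailed.

No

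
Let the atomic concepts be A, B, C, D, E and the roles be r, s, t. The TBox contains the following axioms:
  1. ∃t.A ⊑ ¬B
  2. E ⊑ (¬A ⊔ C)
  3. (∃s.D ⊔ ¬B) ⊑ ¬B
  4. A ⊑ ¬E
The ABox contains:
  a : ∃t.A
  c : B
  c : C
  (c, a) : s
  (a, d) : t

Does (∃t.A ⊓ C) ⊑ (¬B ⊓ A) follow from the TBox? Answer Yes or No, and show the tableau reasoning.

1. (∃t.A ⊓ C) ⊑ (¬B ⊓ A)  ⇔  ((∃t.A ⊓ C) ⊓ (B ⊔ ¬A)) unsat w.r.t. T
   apply at x₀: ∃t.A⊑¬B
   open: L(x₀) ⊇ {C, ¬A, ¬B, ¬E, ∃t.A} (+ ∃-successors)
2. Hence (∃t.A ⊓ C) ⊑ (¬B ⊓ A): not entailed.

No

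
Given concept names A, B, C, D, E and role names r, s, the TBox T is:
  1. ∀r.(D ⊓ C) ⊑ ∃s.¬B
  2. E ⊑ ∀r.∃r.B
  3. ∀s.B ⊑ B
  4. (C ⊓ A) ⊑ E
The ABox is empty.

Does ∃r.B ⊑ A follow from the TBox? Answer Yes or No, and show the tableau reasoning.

1. ∃r.B ⊑ A  ⇔  (∃r.B ⊓ ¬A) unsat w.r.t. T
   open: L(x₀) ⊇ {¬A, ¬E, ∃r.B, ∃s.¬B} (+ ∃-successors)
2. Hence ∃r.B ⊑ A: not entailed.

No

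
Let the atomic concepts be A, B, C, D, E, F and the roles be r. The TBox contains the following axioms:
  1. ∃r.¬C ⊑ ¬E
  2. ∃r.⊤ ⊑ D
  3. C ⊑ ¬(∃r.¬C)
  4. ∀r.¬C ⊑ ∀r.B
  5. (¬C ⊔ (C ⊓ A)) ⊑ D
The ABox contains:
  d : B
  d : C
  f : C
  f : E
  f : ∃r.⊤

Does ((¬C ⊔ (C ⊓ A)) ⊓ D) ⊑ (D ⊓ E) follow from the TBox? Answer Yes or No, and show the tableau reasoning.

No

1. ((¬C ⊔ (C ⊓ A)) ⊓ D) ⊑ (D ⊓ E)  ⇔  (((¬C ⊔ (C ⊓ A)) ⊓ D) ⊓ (¬D ⊔ ¬E)) unsat w.r.t. T
   open: L(x₀) ⊇ {D, ¬C, ¬E, ∃r.C} (+ ∃-successors)
2. Hence ((¬C ⊔ (C ⊓ A)) ⊓ D) ⊑ (D ⊓ E): not entailed.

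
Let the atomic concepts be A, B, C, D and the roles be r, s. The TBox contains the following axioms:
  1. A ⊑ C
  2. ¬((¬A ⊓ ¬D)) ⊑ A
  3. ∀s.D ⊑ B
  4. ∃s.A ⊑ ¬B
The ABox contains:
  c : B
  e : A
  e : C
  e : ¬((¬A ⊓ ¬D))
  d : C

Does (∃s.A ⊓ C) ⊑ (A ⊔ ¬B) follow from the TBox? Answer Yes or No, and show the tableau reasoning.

1. (∃s.A ⊓ C) ⊑ (A ⊔ ¬B)  ⇔  ((∃s.A ⊓ C) ⊓ (¬A ⊓ B)) unsat w.r.t. T
   all branches close; clash {A, ¬A} at x₀
2. Hence (∃s.A ⊓ C) ⊑ (A ⊔ ¬B): entailed.

Yes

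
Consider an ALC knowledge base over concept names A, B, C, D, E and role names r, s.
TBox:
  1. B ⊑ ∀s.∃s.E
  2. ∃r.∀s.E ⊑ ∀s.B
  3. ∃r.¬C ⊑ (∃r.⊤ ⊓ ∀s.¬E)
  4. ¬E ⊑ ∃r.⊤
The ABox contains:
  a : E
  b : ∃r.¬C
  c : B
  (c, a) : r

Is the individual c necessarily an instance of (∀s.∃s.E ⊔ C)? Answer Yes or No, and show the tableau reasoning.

Yes

1. c : (∀s.∃s.E ⊔ C)?  L(c) = {B} ∪ {(∃s.∀s.¬E ⊓ ¬C)}
   clash {E, ¬E} at an ∃-successor — c ∈ (∀s.∃s.E ⊔ C)
2. Hence c : (∀s.∃s.E ⊔ C): entailed.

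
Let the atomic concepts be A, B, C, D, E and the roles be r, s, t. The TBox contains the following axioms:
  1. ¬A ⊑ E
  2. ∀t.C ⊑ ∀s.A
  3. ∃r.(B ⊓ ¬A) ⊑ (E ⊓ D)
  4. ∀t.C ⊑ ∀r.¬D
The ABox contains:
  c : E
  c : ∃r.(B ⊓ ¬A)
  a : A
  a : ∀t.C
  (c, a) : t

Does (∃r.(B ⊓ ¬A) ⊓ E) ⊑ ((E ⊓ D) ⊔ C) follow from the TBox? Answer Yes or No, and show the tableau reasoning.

Yes

1. (∃r.(B ⊓ ¬A) ⊓ E) ⊑ ((E ⊓ D) ⊔ C)  ⇔  ((∃r.(B ⊓ ¬A) ⊓ E) ⊓ ((¬E ⊔ ¬D) ⊓ ¬C)) unsat w.r.t. T
   all branches close; clash {D, ¬D} at x₀
2. Hence (∃r.(B ⊓ ¬A) ⊓ E) ⊑ ((E ⊓ D) ⊔ C): entailed.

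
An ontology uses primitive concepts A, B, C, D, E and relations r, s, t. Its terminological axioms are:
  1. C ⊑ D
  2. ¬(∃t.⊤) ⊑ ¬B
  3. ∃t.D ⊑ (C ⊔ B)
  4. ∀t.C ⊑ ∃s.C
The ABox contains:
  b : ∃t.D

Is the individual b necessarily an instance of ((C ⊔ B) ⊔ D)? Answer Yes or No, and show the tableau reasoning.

Yes

1. b : ((C ⊔ B) ⊔ D)?  L(b) = {∃t.D} ∪ {((¬C ⊓ ¬B) ⊓ ¬D)}
   clash {B, ¬B} at b — b ∈ ((C ⊔ B) ⊔ D)
2. Hence b : ((C ⊔ B) ⊔ D): entailed.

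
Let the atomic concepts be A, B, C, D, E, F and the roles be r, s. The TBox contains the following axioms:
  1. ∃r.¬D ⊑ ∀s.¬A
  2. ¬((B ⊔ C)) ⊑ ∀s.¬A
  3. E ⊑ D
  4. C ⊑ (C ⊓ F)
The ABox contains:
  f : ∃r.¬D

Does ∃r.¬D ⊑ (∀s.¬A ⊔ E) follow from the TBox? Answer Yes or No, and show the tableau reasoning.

1. ∃r.¬D ⊑ (∀s.¬A ⊔ E)  ⇔  (∃r.¬D ⊓ (∃s.A ⊓ ¬E)) unsat w.r.t. T
   all branches close; clash {A, ¬A} at an ∃-successor
2. Hence ∃r.¬D ⊑ (∀s.¬A ⊔ E): entailed.

Yes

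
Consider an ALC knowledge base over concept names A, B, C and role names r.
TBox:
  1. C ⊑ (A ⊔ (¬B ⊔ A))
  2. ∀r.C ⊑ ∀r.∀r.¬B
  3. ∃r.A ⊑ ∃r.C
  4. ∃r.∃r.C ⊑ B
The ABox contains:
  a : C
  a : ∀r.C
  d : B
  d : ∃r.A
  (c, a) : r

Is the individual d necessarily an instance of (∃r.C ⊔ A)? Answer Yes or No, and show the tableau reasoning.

1. d : (∃r.C ⊔ A)?  L(d) = {B, ∃r.A} ∪ {(∀r.¬C ⊓ ¬A)}
   clash {A, ¬A} at d — d ∈ (∃r.C ⊔ A)
2. Hence d : (∃r.C ⊔ A): entailed.

Yes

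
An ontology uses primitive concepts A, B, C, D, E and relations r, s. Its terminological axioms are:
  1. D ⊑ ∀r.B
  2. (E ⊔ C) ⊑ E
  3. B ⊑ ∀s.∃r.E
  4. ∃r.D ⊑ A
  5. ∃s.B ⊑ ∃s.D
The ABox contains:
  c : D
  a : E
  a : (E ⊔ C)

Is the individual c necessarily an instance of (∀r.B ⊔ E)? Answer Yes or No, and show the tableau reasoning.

Yes

1. c : (∀r.B ⊔ E)?  L(c) = {D} ∪ {(∃r.¬B ⊓ ¬E)}
   clash {E, ¬E} at c — c ∈ (∀r.B ⊔ E)
2. Hence c : (∀r.B ⊔ E): entailed.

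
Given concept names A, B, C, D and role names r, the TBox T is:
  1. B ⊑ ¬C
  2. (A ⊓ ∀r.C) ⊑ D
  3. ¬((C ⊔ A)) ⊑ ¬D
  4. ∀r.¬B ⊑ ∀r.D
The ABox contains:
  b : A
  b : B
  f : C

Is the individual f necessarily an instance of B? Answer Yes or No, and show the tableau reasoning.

1. f : B?  L(f) = {C} ∪ {¬B}
   open: L(f) ⊇ {C, ¬A, ¬B, ∃r.B} (+ ∃-successors) — f ∉ B possible
2. Hence f : B: not entailed.

No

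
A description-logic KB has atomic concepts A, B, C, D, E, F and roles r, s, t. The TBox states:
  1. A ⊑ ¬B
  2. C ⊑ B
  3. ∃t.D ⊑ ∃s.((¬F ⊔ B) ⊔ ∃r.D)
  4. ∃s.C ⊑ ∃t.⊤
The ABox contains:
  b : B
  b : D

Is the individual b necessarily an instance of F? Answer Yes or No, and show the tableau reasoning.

1. b : F?  L(b) = {B, D} ∪ {¬F}
   open: L(b) ⊇ {B, D, ¬A, ¬F, ∀s.¬C, …} — b ∉ F possible
2. Hence b : F: not entailed.

No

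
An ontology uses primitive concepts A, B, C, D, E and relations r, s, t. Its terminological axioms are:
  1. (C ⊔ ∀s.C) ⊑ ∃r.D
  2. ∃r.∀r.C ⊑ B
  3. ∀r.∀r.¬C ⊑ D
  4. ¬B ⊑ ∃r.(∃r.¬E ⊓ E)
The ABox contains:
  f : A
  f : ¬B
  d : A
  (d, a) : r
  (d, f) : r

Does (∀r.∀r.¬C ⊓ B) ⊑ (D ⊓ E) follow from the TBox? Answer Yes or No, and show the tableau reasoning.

No

1. (∀r.∀r.¬C ⊓ B) ⊑ (D ⊓ E)  ⇔  ((∀r.∀r.¬C ⊓ B) ⊓ (¬D ⊔ ¬E)) unsat w.r.t. T
   apply at x₀: ∀r.∀r.¬C⊑D
   open: L(x₀) ⊇ {B, D, ¬C, ¬E, ∀r.∀r.¬C, …} (+ ∃-successors)
2. Hence (∀r.∀r.¬C ⊓ B) ⊑ (D ⊓ E): not entailed.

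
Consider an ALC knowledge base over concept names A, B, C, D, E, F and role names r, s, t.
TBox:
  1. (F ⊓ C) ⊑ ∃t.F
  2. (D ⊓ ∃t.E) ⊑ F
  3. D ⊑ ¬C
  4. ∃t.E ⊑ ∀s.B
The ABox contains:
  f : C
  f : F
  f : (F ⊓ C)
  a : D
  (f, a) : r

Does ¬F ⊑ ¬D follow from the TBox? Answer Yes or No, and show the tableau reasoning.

No

1. ¬F ⊑ ¬D  ⇔  (¬F ⊓ D) unsat w.r.t. T
   apply at x₀: D⊑¬C
   open: L(x₀) ⊇ {D, ¬C, ¬F, ∀t.¬E}
2. Hence ¬F ⊑ ¬D: not entailed.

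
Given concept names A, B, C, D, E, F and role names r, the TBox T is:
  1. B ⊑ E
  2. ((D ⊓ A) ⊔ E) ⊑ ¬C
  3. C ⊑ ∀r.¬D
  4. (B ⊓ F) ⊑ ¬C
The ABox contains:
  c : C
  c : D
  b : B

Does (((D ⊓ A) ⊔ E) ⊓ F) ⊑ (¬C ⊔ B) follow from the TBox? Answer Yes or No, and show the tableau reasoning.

Yes

1. (((D ⊓ A) ⊔ E) ⊓ F) ⊑ (¬C ⊔ B)  ⇔  ((((D ⊓ A) ⊔ E) ⊓ F) ⊓ (C ⊓ ¬B)) unsat w.r.t. T
   all branches close; clash {C, ¬C} at x₀
2. Hence (((D ⊓ A) ⊔ E) ⊓ F) ⊑ (¬C ⊔ B): entailed.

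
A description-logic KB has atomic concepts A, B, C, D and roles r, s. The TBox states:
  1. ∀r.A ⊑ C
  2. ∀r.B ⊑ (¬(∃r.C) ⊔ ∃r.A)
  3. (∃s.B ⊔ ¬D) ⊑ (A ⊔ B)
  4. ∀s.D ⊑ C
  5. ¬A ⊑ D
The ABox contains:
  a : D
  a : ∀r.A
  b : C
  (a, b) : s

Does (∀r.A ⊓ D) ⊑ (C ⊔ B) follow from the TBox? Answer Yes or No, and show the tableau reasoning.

Yes

1. (∀r.A ⊓ D) ⊑ (C ⊔ B)  ⇔  ((∀r.A ⊓ D) ⊓ (¬C ⊓ ¬B)) unsat w.r.t. T
   all branches close; clash {C, ¬C} at x₀
2. Hence (∀r.A ⊓ D) ⊑ (C ⊔ B): entailed.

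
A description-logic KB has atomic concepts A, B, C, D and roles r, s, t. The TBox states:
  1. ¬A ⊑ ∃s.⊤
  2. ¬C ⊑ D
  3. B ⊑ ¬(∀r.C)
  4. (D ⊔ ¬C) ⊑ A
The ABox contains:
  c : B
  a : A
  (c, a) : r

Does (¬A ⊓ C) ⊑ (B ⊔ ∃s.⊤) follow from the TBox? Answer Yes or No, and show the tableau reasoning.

1. (¬A ⊓ C) ⊑ (B ⊔ ∃s.⊤)  ⇔  ((¬A ⊓ C) ⊓ (¬B ⊓ ∀s.⊥)) unsat w.r.t. T
   all branches close; clash {A, ¬A} at x₀
2. Hence (¬A ⊓ C) ⊑ (B ⊔ ∃s.⊤): entailed.

Yes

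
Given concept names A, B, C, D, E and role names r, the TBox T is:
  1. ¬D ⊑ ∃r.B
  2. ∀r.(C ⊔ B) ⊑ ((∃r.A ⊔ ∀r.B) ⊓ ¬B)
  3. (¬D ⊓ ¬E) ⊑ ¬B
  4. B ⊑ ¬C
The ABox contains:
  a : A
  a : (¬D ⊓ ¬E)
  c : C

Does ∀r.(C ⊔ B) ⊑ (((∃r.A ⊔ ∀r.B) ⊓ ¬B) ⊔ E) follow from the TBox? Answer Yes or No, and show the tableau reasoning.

1. ∀r.(C ⊔ B) ⊑ (((∃r.A ⊔ ∀r.B) ⊓ ¬B) ⊔ E)  ⇔  (∀r.(C ⊔ B) ⊓ (((∀r.¬A ⊓ ∃r.¬B) ⊔ B) ⊓ ¬E)) unsat w.r.t. T
   all branches close; clash {B, ¬B} at x₀
2. Hence ∀r.(C ⊔ B) ⊑ (((∃r.A ⊔ ∀r.B) ⊓ ¬B) ⊔ E): entailed.

Yes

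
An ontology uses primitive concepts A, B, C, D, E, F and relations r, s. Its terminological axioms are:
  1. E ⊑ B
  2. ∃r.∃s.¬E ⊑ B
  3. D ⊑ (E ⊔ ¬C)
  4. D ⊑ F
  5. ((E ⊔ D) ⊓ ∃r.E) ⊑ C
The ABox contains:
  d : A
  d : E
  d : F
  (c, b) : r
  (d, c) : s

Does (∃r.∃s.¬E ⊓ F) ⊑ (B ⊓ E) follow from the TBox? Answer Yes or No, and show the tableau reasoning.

No

1. (∃r.∃s.¬E ⊓ F) ⊑ (B ⊓ E)  ⇔  ((∃r.∃s.¬E ⊓ F) ⊓ (¬B ⊔ ¬E)) unsat w.r.t. T
   apply at x₀: ∃r.∃s.¬E⊑B
   open: L(x₀) ⊇ {B, F, ¬D, ¬E, ∃r.∃s.¬E} (+ ∃-successors)
2. Hence (∃r.∃s.¬E ⊓ F) ⊑ (B ⊓ E): not entailed.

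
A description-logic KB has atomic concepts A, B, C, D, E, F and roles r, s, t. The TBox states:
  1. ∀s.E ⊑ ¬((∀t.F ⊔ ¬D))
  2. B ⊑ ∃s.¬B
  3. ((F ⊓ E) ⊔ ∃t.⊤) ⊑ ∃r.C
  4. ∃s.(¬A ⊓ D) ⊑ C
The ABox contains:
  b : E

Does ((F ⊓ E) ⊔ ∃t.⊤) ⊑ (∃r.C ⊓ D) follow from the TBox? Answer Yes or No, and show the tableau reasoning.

1. ((F ⊓ E) ⊔ ∃t.⊤) ⊑ (∃r.C ⊓ D)  ⇔  (((F ⊓ E) ⊔ ∃t.⊤) ⊓ (∀r.¬C ⊔ ¬D)) unsat w.r.t. T
   apply at x₀: ((F ⊓ E) ⊔ ∃t.⊤)⊑∃r.C
   open: L(x₀) ⊇ {E, F, ¬B, ¬D, ∀s.(A ⊔ ¬D), …} (+ ∃-successors)
2. Hence ((F ⊓ E) ⊔ ∃t.⊤) ⊑ (∃r.C ⊓ D): not entailed.

No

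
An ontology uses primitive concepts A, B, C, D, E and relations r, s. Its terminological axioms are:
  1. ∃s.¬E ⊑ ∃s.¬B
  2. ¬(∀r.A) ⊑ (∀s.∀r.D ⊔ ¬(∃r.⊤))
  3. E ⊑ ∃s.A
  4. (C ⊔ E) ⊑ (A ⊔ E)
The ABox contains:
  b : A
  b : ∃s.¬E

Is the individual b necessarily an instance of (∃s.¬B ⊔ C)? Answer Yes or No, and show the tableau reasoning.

Yes

1. b : (∃s.¬B ⊔ C)?  L(b) = {A, ∃s.¬E} ∪ {(∀s.B ⊓ ¬C)}
   clash {B, ¬B} at an ∃-successor — b ∈ (∃s.¬B ⊔ C)
2. Hence b : (∃s.¬B ⊔ C): entailed.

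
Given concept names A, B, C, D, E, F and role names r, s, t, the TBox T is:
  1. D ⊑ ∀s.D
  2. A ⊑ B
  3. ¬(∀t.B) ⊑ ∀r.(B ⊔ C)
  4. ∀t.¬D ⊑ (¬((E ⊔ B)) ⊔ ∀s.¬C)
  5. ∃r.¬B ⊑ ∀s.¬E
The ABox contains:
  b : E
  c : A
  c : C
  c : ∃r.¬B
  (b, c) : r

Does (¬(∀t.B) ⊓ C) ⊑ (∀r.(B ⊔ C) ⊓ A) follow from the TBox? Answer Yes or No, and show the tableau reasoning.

No

1. (¬(∀t.B) ⊓ C) ⊑ (∀r.(B ⊔ C) ⊓ A)  ⇔  ((∃t.¬B ⊓ C) ⊓ (∃r.(¬B ⊓ ¬C) ⊔ ¬A)) unsat w.r.t. T
   apply at x₀: ¬(∀t.B)⊑∀r.(B ⊔ C)
   open: L(x₀) ⊇ {C, ¬A, ¬D, ∀r.(B ⊔ C), ∀r.B, …} (+ ∃-successors)
2. Hence (¬(∀t.B) ⊓ C) ⊑ (∀r.(B ⊔ C) ⊓ A): not entailed.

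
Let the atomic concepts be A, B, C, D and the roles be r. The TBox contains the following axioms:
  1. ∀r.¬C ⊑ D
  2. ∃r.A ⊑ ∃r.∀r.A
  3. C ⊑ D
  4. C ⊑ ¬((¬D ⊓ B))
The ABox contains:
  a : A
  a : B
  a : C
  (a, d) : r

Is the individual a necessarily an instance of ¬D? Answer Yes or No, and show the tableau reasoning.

No

1. a : ¬D?  L(a) = {A, B, C} ∪ {D}
   apply at a: C⊑¬((¬D ⊓ B))
   open: L(a) ⊇ {A, B, C, D, ∀r.¬A} — a ∉ ¬D possible
2. Hence a : ¬D: not entailed.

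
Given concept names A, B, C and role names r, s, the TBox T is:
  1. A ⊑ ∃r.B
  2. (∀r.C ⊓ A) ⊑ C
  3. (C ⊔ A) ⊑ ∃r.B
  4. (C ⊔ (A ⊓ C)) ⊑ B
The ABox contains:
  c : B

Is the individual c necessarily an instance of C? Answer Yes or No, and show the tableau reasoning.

1. c : C?  L(c) = {B} ∪ {¬C}
   open: L(c) ⊇ {B, ¬A, ¬C} — c ∉ C possible
2. Hence c : C: not entailed.

No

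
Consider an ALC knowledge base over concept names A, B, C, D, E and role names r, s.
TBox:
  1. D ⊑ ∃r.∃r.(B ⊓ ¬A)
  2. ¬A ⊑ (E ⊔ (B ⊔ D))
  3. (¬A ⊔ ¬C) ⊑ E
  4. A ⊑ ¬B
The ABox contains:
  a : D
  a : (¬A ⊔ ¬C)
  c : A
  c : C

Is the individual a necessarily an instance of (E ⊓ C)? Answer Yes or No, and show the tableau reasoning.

1. a : (E ⊓ C)?  L(a) = {D, (¬A ⊔ ¬C)} ∪ {(¬E ⊔ ¬C)}
   apply at a: D⊑∃r.∃r.(B ⊓ ¬A); (¬A ⊔ ¬C)⊑E
   open: L(a) ⊇ {D, E, ¬A, ¬C, ∃r.∃r.(B ⊓ ¬A)} (+ ∃-successors) — a ∉ (E ⊓ C) possible
2. Hence a : (E ⊓ C): not entailed.

No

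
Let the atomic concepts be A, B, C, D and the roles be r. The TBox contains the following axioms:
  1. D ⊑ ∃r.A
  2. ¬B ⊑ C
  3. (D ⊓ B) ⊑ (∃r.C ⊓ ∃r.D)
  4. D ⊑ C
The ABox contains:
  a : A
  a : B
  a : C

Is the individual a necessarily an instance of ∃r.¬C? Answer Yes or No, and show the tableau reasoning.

1. a : ∃r.¬C?  L(a) = {A, B, C} ∪ {∀r.C}
   open: L(a) ⊇ {A, B, C, ¬D, ∀r.C} — a ∉ ∃r.¬C possible
2. Hence a : ∃r.¬C: not entailed.

No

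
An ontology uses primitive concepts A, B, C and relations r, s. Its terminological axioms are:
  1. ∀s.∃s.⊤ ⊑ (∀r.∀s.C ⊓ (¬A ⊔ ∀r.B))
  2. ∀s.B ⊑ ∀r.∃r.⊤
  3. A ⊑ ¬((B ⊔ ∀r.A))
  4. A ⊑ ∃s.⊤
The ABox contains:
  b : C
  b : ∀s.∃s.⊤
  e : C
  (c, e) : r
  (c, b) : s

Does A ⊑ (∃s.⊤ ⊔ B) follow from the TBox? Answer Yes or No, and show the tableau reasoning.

Yes

1. A ⊑ (∃s.⊤ ⊔ B)  ⇔  (A ⊓ (∀s.⊥ ⊓ ¬B)) unsat w.r.t. T
   all branches close; clash ⊥ at an ∃-successor
2. Hence A ⊑ (∃s.⊤ ⊔ B): entailed.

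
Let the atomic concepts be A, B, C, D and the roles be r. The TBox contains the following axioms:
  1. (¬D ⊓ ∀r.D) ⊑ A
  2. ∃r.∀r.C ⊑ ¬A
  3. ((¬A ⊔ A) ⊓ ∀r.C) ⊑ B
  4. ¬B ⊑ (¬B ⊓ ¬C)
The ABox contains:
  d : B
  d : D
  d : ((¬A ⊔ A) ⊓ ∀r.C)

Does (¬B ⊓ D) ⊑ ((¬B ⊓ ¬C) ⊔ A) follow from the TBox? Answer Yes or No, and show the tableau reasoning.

1. (¬B ⊓ D) ⊑ ((¬B ⊓ ¬C) ⊔ A)  ⇔  ((¬B ⊓ D) ⊓ ((B ⊔ C) ⊓ ¬A)) unsat w.r.t. T
   all branches close; clash {C, ¬C} at x₀
2. Hence (¬B ⊓ D) ⊑ ((¬B ⊓ ¬C) ⊔ A): entailed.

Yes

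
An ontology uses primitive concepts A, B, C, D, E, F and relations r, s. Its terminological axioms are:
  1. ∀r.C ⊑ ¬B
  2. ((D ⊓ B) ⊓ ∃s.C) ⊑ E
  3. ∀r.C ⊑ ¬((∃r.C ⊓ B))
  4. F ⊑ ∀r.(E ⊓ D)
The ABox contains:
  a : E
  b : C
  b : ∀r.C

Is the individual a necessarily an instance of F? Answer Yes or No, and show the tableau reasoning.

1. a : F?  L(a) = {E} ∪ {¬F}
   open: L(a) ⊇ {E, ¬F, ∃r.¬C} (+ ∃-successors) — a ∉ F possible
2. Hence a : F: not entailed.

No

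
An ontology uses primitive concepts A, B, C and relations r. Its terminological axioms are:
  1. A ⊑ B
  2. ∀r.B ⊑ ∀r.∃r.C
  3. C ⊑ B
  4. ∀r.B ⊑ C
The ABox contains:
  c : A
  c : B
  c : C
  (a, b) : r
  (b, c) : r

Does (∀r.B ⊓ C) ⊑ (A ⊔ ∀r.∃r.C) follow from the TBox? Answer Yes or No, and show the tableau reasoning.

Yes

1. (∀r.B ⊓ C) ⊑ (A ⊔ ∀r.∃r.C)  ⇔  ((∀r.B ⊓ C) ⊓ (¬A ⊓ ∃r.∀r.¬C)) unsat w.r.t. T
   all branches close; clash {C, ¬C} at an ∃-successor
2. Hence (∀r.B ⊓ C) ⊑ (A ⊔ ∀r.∃r.C): entailed.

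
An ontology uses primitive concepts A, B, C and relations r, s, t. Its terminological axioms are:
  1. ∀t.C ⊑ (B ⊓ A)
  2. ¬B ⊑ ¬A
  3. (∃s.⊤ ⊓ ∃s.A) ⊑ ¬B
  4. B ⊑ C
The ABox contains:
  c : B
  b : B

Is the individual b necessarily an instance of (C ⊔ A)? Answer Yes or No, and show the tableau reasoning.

Yes

1. b : (C ⊔ A)?  L(b) = {B} ∪ {(¬C ⊓ ¬A)}
   clash {C, ¬C} at b — b ∈ (C ⊔ A)
2. Hence b : (C ⊔ A): entailed.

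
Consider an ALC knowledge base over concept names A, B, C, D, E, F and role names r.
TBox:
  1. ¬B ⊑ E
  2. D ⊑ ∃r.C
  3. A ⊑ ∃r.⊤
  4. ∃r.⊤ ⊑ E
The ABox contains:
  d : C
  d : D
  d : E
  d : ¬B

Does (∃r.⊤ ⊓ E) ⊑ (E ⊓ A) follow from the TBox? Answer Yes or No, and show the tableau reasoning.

No

1. (∃r.⊤ ⊓ E) ⊑ (E ⊓ A)  ⇔  ((∃r.⊤ ⊓ E) ⊓ (¬E ⊔ ¬A)) unsat w.r.t. T
   open: L(x₀) ⊇ {E, ¬A, ¬D, ∃r.⊤} (+ ∃-successors)
2. Hence (∃r.⊤ ⊓ E) ⊑ (E ⊓ A): not entailed.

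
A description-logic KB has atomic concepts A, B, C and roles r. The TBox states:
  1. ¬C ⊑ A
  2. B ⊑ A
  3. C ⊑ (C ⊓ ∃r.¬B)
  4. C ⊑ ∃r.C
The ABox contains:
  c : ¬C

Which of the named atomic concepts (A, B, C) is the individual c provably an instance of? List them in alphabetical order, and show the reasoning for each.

1. c : A?  L(c) = {¬C} ∪ {¬A}
   clash {A, ¬A} at c — c ∈ A
2. c : B?  L(c) = {¬C} ∪ {¬B}
   apply at c: ¬C⊑A
   open: L(c) ⊇ {A, ¬B, ¬C} — c ∉ B possible
3. c : C?  L(c) = {¬C} ∪ {¬C}
   apply at c: ¬C⊑A
   open: L(c) ⊇ {A, ¬C} — c ∉ C possible
4. Entailed for c: {A}

{A}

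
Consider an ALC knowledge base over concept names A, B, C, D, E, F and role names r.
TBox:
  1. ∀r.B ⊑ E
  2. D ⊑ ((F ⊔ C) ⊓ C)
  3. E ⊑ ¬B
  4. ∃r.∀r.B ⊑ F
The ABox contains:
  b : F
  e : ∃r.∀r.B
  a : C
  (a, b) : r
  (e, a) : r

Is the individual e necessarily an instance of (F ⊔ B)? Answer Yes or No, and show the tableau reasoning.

1. e : (F ⊔ B)?  L(e) = {∃r.∀r.B} ∪ {(¬F ⊓ ¬B)}
   clash {F, ¬F} at e — e ∈ (F ⊔ B)
2. Hence e : (F ⊔ B): entailed.

Yes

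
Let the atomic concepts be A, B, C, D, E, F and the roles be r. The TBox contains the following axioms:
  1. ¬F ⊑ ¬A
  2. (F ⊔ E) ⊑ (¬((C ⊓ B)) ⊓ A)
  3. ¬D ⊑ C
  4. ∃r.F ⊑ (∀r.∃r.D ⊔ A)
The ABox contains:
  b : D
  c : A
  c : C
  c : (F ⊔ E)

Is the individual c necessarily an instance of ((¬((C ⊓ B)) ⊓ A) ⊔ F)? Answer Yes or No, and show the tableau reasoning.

1. c : ((¬((C ⊓ B)) ⊓ A) ⊔ F)?  L(c) = {A, C, (F ⊔ E)} ∪ {(((C ⊓ B) ⊔ ¬A) ⊓ ¬F)}
   clash {A, ¬A} at c — c ∈ ((¬((C ⊓ B)) ⊓ A) ⊔ F)
2. Hence c : ((¬((C ⊓ B)) ⊓ A) ⊔ F): entailed.

Yes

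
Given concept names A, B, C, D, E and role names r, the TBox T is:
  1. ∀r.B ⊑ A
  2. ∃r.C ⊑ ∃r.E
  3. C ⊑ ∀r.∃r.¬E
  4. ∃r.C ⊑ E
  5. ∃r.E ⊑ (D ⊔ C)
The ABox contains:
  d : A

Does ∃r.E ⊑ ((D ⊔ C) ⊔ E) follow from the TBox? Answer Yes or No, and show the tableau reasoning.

Yes

1. ∃r.E ⊑ ((D ⊔ C) ⊔ E)  ⇔  (∃r.E ⊓ ((¬D ⊓ ¬C) ⊓ ¬E)) unsat w.r.t. T
   all branches close; clash {E, ¬E} at x₀
2. Hence ∃r.E ⊑ ((D ⊔ C) ⊔ E): entailed.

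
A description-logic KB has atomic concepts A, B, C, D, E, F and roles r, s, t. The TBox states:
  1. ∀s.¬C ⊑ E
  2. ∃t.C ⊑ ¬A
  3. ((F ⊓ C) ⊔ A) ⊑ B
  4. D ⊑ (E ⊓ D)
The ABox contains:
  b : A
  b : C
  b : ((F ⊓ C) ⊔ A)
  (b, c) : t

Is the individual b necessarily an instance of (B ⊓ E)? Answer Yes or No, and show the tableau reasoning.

1. b : (B ⊓ E)?  L(b) = {A, C, ((F ⊓ C) ⊔ A)} ∪ {(¬B ⊔ ¬E)}
   apply at b: ((F ⊓ C) ⊔ A)⊑B
   open: L(b) ⊇ {A, B, C, ¬D, ¬E, …} (+ ∃-successors) — b ∉ (B ⊓ E) possible
2. Hence b : (B ⊓ E): not entailed.

No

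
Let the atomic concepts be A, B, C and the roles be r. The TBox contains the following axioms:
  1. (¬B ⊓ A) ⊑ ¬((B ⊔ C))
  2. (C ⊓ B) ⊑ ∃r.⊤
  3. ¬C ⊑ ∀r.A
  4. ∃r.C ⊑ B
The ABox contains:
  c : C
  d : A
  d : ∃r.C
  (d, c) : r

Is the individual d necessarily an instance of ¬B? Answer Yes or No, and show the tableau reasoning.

No

1. d : ¬B?  L(d) = {A, ∃r.C} ∪ {B}
   open: L(d) ⊇ {A, B, C, ∃r.C, ∃r.⊤} (+ ∃-successors) — d ∉ ¬B possible
2. Hence d : ¬B: not entailed.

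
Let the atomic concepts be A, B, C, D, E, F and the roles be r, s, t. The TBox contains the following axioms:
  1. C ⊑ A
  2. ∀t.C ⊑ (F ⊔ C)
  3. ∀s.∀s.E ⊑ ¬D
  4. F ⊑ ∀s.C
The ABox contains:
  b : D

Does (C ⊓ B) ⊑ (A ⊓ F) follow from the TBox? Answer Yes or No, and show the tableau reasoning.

1. (C ⊓ B) ⊑ (A ⊓ F)  ⇔  ((C ⊓ B) ⊓ (¬A ⊔ ¬F)) unsat w.r.t. T
   apply at x₀: C⊑A
   open: L(x₀) ⊇ {A, B, C, ¬F, ∃s.∃s.¬E, …} (+ ∃-successors)
2. Hence (C ⊓ B) ⊑ (A ⊓ F): not entailed.

No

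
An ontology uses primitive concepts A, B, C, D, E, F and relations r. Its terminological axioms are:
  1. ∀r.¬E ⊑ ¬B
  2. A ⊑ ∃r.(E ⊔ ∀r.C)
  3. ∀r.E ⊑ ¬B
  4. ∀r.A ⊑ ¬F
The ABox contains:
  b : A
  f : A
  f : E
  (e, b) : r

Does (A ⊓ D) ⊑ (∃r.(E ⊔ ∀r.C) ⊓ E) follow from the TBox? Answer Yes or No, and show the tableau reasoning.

No

1. (A ⊓ D) ⊑ (∃r.(E ⊔ ∀r.C) ⊓ E)  ⇔  ((A ⊓ D) ⊓ (∀r.(¬E ⊓ ∃r.¬C) ⊔ ¬E)) unsat w.r.t. T
   apply at x₀: A⊑∃r.(E ⊔ ∀r.C)
   open: L(x₀) ⊇ {A, D, ¬E, ∃r.(E ⊔ ∀r.C), ∃r.E, …} (+ ∃-successors)
2. Hence (A ⊓ D) ⊑ (∃r.(E ⊔ ∀r.C) ⊓ E): not entailed.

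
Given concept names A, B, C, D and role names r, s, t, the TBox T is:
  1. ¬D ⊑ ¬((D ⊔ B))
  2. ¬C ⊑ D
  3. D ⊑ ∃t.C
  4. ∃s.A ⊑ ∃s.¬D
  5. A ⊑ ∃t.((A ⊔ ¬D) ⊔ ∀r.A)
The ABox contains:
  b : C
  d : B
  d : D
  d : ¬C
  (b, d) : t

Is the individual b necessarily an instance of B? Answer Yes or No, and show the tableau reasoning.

No

1. b : B?  L(b) = {C} ∪ {¬B}
   open: L(b) ⊇ {C, ¬A, ¬B, ¬D, ∀s.¬A} — b ∉ B possible
2. Hence b : B: not entailed.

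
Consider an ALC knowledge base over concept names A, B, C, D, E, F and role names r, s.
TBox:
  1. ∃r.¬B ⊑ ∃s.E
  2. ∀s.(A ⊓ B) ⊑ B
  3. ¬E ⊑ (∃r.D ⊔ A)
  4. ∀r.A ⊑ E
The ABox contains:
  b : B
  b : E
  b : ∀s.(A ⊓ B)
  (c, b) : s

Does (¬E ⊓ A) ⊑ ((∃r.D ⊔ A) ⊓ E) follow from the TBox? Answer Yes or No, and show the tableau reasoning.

No

1. (¬E ⊓ A) ⊑ ((∃r.D ⊔ A) ⊓ E)  ⇔  ((¬E ⊓ A) ⊓ ((∀r.¬D ⊓ ¬A) ⊔ ¬E)) unsat w.r.t. T
   apply at x₀: ¬E⊑(∃r.D ⊔ A)
   open: L(x₀) ⊇ {A, ¬E, ∀r.B, ∃r.¬A, ∃s.(¬A ⊔ ¬B)} (+ ∃-successors)
2. Hence (¬E ⊓ A) ⊑ ((∃r.D ⊔ A) ⊓ E): not entailed.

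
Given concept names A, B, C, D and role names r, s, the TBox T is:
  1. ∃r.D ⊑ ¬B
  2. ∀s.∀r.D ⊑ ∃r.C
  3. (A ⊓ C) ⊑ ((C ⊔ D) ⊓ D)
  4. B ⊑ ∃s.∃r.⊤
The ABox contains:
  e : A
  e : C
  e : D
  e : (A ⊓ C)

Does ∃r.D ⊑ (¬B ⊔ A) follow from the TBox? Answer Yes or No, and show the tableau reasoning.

Yes

1. ∃r.D ⊑ (¬B ⊔ A)  ⇔  (∃r.D ⊓ (B ⊓ ¬A)) unsat w.r.t. T
   all branches close; clash {B, ¬B} at x₀
2. Hence ∃r.D ⊑ (¬B ⊔ A): entailed.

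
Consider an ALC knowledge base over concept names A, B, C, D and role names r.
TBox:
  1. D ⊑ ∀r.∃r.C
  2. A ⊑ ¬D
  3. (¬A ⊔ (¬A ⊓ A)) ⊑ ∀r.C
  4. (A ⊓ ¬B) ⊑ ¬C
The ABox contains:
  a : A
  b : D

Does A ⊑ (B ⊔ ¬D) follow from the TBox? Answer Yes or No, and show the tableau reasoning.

Yes

1. A ⊑ (B ⊔ ¬D)  ⇔  (A ⊓ (¬B ⊓ D)) unsat w.r.t. T
   all branches close; clash {D, ¬D} at x₀
2. Hence A ⊑ (B ⊔ ¬D): entailed.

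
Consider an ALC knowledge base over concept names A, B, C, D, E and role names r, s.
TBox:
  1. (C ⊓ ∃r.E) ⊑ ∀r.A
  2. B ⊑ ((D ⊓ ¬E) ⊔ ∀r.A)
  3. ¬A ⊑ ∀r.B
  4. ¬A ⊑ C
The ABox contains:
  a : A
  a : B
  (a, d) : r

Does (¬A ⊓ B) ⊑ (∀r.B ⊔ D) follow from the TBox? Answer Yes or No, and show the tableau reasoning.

1. (¬A ⊓ B) ⊑ (∀r.B ⊔ D)  ⇔  ((¬A ⊓ B) ⊓ (∃r.¬B ⊓ ¬D)) unsat w.r.t. T
   all branches close; clash {B, ¬B} at an ∃-successor
2. Hence (¬A ⊓ B) ⊑ (∀r.B ⊔ D): entailed.

Yes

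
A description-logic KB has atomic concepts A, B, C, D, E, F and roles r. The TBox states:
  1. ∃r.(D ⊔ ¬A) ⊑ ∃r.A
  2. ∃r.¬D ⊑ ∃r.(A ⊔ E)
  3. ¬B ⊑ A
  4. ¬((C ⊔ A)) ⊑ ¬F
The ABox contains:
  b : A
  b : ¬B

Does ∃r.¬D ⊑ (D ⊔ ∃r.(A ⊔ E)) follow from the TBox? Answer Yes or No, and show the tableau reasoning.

1. ∃r.¬D ⊑ (D ⊔ ∃r.(A ⊔ E))  ⇔  (∃r.¬D ⊓ (¬D ⊓ ∀r.(¬A ⊓ ¬E))) unsat w.r.t. T
   all branches close; clash {A, ¬A} at an ∃-successor
2. Hence ∃r.¬D ⊑ (D ⊔ ∃r.(A ⊔ E)): entailed.

Yes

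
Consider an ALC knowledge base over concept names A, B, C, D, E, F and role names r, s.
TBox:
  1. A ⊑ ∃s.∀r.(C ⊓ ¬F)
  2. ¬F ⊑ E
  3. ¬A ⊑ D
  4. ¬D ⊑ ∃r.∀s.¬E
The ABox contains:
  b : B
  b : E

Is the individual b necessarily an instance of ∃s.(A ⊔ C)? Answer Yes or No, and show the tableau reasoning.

1. b : ∃s.(A ⊔ C)?  L(b) = {B, E} ∪ {∀s.(¬A ⊓ ¬C)}
   open: L(b) ⊇ {A, B, D, E, ∀s.(¬A ⊓ ¬C), …} (+ ∃-successors) — b ∉ ∃s.(A ⊔ C) possible
2. Hence b : ∃s.(A ⊔ C): not entailed.

No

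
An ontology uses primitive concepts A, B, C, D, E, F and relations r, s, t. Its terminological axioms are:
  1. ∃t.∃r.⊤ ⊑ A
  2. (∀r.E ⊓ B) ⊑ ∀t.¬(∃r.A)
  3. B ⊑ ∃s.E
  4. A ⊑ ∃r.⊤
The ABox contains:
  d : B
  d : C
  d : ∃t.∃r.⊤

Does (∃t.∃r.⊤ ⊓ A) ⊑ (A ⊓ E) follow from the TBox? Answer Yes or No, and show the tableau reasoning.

1. (∃t.∃r.⊤ ⊓ A) ⊑ (A ⊓ E)  ⇔  ((∃t.∃r.⊤ ⊓ A) ⊓ (¬A ⊔ ¬E)) unsat w.r.t. T
   apply at x₀: A⊑∃r.⊤
   open: L(x₀) ⊇ {A, ¬B, ¬E, ∃r.⊤, ∃t.∃r.⊤} (+ ∃-successors)
2. Hence (∃t.∃r.⊤ ⊓ A) ⊑ (A ⊓ E): not entailed.

No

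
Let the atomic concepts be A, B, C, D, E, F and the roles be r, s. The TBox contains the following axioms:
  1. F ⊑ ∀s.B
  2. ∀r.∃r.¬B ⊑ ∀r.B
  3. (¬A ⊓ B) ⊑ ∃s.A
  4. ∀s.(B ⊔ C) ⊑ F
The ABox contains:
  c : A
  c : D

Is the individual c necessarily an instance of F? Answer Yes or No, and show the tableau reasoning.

1. c : F?  L(c) = {A, D} ∪ {¬F}
   open: L(c) ⊇ {A, D, ¬F, ∃r.∀r.B, ∃s.(¬B ⊓ ¬C)} (+ ∃-successors) — c ∉ F possible
2. Hence c : F: not entailed.

No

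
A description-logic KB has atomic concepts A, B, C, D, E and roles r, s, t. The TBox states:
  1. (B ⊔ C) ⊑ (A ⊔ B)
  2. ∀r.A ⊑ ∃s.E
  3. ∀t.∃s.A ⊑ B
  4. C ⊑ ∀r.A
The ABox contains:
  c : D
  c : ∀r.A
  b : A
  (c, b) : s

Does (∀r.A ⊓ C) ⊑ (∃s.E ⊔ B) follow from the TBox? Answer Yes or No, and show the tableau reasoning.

1. (∀r.A ⊓ C) ⊑ (∃s.E ⊔ B)  ⇔  ((∀r.A ⊓ C) ⊓ (∀s.¬E ⊓ ¬B)) unsat w.r.t. T
   all branches close; clash {B, ¬B} at x₀
2. Hence (∀r.A ⊓ C) ⊑ (∃s.E ⊔ B): entailed.

Yes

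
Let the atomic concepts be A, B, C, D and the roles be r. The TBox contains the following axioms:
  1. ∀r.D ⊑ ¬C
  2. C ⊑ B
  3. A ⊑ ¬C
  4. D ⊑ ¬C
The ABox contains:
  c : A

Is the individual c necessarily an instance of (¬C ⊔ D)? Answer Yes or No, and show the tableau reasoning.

Yes

1. c : (¬C ⊔ D)?  L(c) = {A} ∪ {(C ⊓ ¬D)}
   clash {C, ¬C} at c — c ∈ (¬C ⊔ D)
2. Hence c : (¬C ⊔ D): entailed.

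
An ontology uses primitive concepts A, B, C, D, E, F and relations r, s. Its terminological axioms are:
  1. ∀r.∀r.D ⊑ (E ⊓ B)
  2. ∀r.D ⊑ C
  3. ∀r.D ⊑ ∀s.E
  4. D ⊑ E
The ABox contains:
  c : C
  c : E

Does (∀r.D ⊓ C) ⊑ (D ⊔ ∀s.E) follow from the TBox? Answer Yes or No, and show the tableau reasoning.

1. (∀r.D ⊓ C) ⊑ (D ⊔ ∀s.E)  ⇔  ((∀r.D ⊓ C) ⊓ (¬D ⊓ ∃s.¬E)) unsat w.r.t. T
   all branches close; clash {E, ¬E} at an ∃-successor
2. Hence (∀r.D ⊓ C) ⊑ (D ⊔ ∀s.E): entailed.

Yes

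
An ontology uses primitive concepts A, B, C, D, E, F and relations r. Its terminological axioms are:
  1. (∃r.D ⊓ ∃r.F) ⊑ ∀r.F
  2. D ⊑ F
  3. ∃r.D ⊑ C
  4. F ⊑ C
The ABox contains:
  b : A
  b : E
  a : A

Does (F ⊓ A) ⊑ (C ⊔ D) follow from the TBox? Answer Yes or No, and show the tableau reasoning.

1. (F ⊓ A) ⊑ (C ⊔ D)  ⇔  ((F ⊓ A) ⊓ (¬C ⊓ ¬D)) unsat w.r.t. T
   all branches close; clash {C, ¬C} at x₀
2. Hence (F ⊓ A) ⊑ (C ⊔ D): entailed.

Yes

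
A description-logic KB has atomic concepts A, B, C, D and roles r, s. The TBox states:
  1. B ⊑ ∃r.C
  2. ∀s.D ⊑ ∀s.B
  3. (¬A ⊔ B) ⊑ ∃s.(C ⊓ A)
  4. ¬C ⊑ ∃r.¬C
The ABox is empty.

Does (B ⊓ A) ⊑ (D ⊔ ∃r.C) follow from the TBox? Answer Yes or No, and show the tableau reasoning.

1. (B ⊓ A) ⊑ (D ⊔ ∃r.C)  ⇔  ((B ⊓ A) ⊓ (¬D ⊓ ∀r.¬C)) unsat w.r.t. T
   all branches close; clash {C, ¬C} at an ∃-successor
2. Hence (B ⊓ A) ⊑ (D ⊔ ∃r.C): entailed.

Yes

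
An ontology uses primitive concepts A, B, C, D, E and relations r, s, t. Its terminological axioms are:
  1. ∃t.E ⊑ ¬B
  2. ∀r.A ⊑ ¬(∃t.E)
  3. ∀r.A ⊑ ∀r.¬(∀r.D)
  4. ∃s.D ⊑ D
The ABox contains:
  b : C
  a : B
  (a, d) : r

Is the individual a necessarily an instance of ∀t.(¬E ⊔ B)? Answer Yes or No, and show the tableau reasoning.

1. a : ∀t.(¬E ⊔ B)?  L(a) = {B} ∪ {∃t.(E ⊓ ¬B)}
   clash {B, ¬B} at a — a ∈ ∀t.(¬E ⊔ B)
2. Hence a : ∀t.(¬E ⊔ B): entailed.

Yes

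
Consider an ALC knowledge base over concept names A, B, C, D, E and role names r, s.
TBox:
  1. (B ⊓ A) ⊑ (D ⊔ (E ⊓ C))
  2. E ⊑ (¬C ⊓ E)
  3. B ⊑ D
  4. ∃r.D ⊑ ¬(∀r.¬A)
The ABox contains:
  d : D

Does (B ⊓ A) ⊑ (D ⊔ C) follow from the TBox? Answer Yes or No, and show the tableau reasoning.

1. (B ⊓ A) ⊑ (D ⊔ C)  ⇔  ((B ⊓ A) ⊓ (¬D ⊓ ¬C)) unsat w.r.t. T
   all branches close; clash {D, ¬D} at x₀
2. Hence (B ⊓ A) ⊑ (D ⊔ C): entailed.

Yes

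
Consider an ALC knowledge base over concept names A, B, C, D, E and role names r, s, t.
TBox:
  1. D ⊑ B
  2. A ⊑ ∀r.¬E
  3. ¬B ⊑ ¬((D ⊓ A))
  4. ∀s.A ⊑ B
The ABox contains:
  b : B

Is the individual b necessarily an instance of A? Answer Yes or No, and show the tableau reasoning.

No

1. b : A?  L(b) = {B} ∪ {¬A}
   open: L(b) ⊇ {B, ¬A} — b ∉ A possible
2. Hence b : A: not entailed.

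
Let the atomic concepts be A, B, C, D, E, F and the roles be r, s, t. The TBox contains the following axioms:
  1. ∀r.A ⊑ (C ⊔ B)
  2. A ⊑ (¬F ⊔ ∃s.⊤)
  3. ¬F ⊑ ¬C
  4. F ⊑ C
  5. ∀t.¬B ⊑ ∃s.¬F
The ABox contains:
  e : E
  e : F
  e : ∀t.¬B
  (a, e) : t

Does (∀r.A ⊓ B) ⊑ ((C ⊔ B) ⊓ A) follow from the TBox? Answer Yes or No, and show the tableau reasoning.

1. (∀r.A ⊓ B) ⊑ ((C ⊔ B) ⊓ A)  ⇔  ((∀r.A ⊓ B) ⊓ ((¬C ⊓ ¬B) ⊔ ¬A)) unsat w.r.t. T
   apply at x₀: ∀r.A⊑(C ⊔ B)
   open: L(x₀) ⊇ {B, C, F, ¬A, ∀r.A, …} (+ ∃-successors)
2. Hence (∀r.A ⊓ B) ⊑ ((C ⊔ B) ⊓ A): not entailed.

No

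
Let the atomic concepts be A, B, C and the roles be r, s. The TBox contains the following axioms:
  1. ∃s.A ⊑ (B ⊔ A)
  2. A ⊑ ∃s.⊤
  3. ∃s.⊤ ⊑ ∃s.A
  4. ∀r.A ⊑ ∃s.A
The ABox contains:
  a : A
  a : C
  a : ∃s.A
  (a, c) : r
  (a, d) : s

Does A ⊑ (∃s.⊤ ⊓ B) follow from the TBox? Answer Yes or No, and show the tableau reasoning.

1. A ⊑ (∃s.⊤ ⊓ B)  ⇔  (A ⊓ (∀s.⊥ ⊔ ¬B)) unsat w.r.t. T
   apply at x₀: A⊑∃s.⊤
   open: L(x₀) ⊇ {A, ¬B, ∃s.A, ∃s.⊤} (+ ∃-successors)
2. Hence A ⊑ (∃s.⊤ ⊓ B): not entailed.

No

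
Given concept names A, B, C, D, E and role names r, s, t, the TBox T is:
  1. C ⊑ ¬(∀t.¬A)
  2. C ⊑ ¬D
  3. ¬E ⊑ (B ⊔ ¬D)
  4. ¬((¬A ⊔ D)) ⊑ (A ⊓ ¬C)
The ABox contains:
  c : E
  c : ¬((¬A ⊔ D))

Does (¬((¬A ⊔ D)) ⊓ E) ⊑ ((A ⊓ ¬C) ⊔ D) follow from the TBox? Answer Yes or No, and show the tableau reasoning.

1. (¬((¬A ⊔ D)) ⊓ E) ⊑ ((A ⊓ ¬C) ⊔ D)  ⇔  (((A ⊓ ¬D) ⊓ E) ⊓ ((¬A ⊔ C) ⊓ ¬D)) unsat w.r.t. T
   all branches close; clash {C, ¬C} at x₀
2. Hence (¬((¬A ⊔ D)) ⊓ E) ⊑ ((A ⊓ ¬C) ⊔ D): entailed.

Yes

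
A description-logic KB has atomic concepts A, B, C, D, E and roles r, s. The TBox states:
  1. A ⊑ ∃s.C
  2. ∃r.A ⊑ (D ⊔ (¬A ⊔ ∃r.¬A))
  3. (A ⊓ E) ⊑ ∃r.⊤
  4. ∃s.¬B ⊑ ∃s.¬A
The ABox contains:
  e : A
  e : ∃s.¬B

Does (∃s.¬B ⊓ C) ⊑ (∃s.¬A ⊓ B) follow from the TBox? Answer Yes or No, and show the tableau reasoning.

No

1. (∃s.¬B ⊓ C) ⊑ (∃s.¬A ⊓ B)  ⇔  ((∃s.¬B ⊓ C) ⊓ (∀s.A ⊔ ¬B)) unsat w.r.t. T
   apply at x₀: ∃s.¬B⊑∃s.¬A
   open: L(x₀) ⊇ {C, ¬A, ¬B, ∀r.¬A, ∃s.¬A, …} (+ ∃-successors)
2. Hence (∃s.¬B ⊓ C) ⊑ (∃s.¬A ⊓ B): not entailed.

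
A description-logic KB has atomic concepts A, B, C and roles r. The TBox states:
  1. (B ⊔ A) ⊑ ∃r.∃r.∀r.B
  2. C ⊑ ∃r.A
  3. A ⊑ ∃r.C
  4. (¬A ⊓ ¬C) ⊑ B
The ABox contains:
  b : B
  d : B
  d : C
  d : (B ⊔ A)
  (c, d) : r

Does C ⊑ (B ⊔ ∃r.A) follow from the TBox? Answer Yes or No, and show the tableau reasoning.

1. C ⊑ (B ⊔ ∃r.A)  ⇔  (C ⊓ (¬B ⊓ ∀r.¬A)) unsat w.r.t. T
   all branches close; clash {B, ¬B} at x₀
2. Hence C ⊑ (B ⊔ ∃r.A): entailed.

Yes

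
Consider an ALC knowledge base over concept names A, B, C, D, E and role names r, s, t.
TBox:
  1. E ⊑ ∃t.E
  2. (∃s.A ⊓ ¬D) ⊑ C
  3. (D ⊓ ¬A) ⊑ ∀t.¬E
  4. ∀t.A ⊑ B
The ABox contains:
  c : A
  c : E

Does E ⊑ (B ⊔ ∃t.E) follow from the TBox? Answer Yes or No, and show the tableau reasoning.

Yes

1. E ⊑ (B ⊔ ∃t.E)  ⇔  (E ⊓ (¬B ⊓ ∀t.¬E)) unsat w.r.t. T
   all branches close; clash {B, ¬B} at x₀
2. Hence E ⊑ (B ⊔ ∃t.E): entailed.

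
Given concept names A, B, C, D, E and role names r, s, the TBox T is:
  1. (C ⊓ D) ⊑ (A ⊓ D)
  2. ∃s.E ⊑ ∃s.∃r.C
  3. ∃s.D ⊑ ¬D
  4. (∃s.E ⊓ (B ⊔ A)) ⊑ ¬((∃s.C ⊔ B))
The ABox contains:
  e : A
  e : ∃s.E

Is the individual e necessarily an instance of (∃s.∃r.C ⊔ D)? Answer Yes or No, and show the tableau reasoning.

1. e : (∃s.∃r.C ⊔ D)?  L(e) = {A, ∃s.E} ∪ {(∀s.∀r.¬C ⊓ ¬D)}
   clash {D, ¬D} at e — e ∈ (∃s.∃r.C ⊔ D)
2. Hence e : (∃s.∃r.C ⊔ D): entailed.

Yes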